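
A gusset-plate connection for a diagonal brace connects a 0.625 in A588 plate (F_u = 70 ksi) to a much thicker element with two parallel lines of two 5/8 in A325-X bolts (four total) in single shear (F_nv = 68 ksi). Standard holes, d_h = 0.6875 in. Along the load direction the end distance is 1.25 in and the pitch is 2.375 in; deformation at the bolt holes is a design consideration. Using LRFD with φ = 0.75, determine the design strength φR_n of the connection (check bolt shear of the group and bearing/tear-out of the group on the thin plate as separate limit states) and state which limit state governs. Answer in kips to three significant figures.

62.6 kips (bolt shear governs)

Bolt shear: A_b = π·0.625²/4 = 0.3068 in²; R_n = 68 × 0.3068 × 4 × 1 = 83.45 kips → 0.75 × 83.45 = 62.6 kips.
Bearing (1.2 l_c t F_u ≤ 2.4 d t F_u): upper limit = 2.4·0.625·0.625·70 = 65.62 kips.
  Edge l_c = 1.25 − 0.6875/2 = 0.9062 → r_n = 47.58 kips; interior l_c = 2.375 − 0.6875 = 1.688 → r_n = 65.62 kips.
  R_n,bearing = 2·47.58 + 2·65.62 = 226.4 kips → 0.75 × 226.4 = 170 kips.
Bolt shear governs: 62.6 kips.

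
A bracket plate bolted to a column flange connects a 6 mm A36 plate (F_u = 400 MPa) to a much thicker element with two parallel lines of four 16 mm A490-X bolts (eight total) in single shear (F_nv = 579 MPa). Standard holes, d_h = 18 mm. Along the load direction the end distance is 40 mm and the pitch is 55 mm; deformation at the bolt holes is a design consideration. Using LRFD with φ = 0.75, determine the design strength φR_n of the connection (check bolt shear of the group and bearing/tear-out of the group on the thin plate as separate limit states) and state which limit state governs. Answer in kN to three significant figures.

Bolt shear: A_b = π·16²/4 = 201.1 mm²; R_n = 579 × 201.1 × 8 × 1 / 1000 = 931.3 kN → 0.75 × 931.3 = 698 kN.
Bearing (1.2 l_c t F_u ≤ 2.4 d t F_u): upper limit = 2.4·16·6·400 / 1000 = 92.16 kN.
  Edge l_c = 40 − 18/2 = 31 → r_n = 89.28 kN; interior l_c = 55 − 18 = 37 → r_n = 92.16 kN.
  R_n,bearing = 2·89.28 + 6·92.16 = 731.5 kN → 0.75 × 731.5 = 549 kN.
Bearing governs: 549 kN.

549 kN (bearing governs)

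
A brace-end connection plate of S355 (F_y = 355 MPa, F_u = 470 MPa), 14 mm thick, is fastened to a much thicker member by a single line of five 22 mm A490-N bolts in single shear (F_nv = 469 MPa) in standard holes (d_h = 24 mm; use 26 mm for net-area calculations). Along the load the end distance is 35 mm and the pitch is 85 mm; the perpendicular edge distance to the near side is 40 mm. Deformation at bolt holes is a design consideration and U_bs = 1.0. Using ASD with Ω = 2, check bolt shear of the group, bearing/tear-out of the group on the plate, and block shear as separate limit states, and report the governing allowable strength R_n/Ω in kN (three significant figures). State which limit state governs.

446 kN (bolt shear governs)

Bolt shear: A_b = π·22²/4 = 380.1 mm²; R_n = 469 × 380.1 × 5 × 1 / 1000 = 891.4 kN → 891.4 / 2 = 446 kN.
Bearing: edge l_c = 23, r_n = 181.6 kN; interior l_c = 61, r_n = 347.4 kN; R_n = 181.6 + 4·347.4 = 1571 kN → 786 kN.
Block shear: A_gv = 5250, A_nv = 3612, A_nt = 378 mm²; R_n = min(0.6F_uA_nv, 0.6F_yA_gv) + U_bs·F_u·A_nt = 1196 kN → 598 kN.
Bolt shear governs: 446 kN.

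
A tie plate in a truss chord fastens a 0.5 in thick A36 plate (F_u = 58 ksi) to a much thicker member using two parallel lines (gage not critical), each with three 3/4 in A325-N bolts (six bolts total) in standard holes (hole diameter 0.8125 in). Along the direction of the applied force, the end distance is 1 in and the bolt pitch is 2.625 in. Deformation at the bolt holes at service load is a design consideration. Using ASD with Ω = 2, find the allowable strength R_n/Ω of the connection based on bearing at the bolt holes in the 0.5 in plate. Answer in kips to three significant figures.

Per bolt r_n = 1.2 l_c t F_u ≤ 2.4 d t F_u; upper limit = 2.4 × 0.75 × 0.5 × 58 = 52.2 kips.
Edge bolt: l_c = 1 − 0.8125/2 = 0.5938 in → 1.2 × 0.5938 × 0.5 × 58 = 20.66 → r_n = 20.66 kips.
Interior bolts: l_c = 2.625 − 0.8125 = 1.812 in → 1.2 × 1.812 × 0.5 × 58 = 63.07 → r_n = 52.2 kips.
R_n = 2 × 20.66 + 4 × 52.2 = 250.1 kips.
Allowable strength R_n/Ω = 250.1 / 2 = 125 kips.

125 kips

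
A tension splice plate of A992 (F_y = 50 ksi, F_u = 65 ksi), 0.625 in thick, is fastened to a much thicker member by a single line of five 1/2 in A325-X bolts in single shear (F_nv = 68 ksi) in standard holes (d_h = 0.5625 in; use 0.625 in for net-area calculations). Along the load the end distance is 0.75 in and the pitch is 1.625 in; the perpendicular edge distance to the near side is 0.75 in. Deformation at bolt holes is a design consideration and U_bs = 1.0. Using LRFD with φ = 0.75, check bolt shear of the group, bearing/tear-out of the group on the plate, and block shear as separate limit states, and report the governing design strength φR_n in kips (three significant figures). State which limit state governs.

Bolt shear: A_b = π·0.5²/4 = 0.1963 in²; R_n = 68 × 0.1963 × 5 × 1 = 66.76 kips → 0.75 × 66.76 = 50.1 kips.
Bearing: edge l_c = 0.4688, r_n = 22.85 kips; interior l_c = 1.062, r_n = 48.75 kips; R_n = 22.85 + 4·48.75 = 217.9 kips → 163 kips.
Block shear: A_gv = 4.531, A_nv = 2.773, A_nt = 0.2734 in²; R_n = min(0.6F_uA_nv, 0.6F_yA_gv) + U_bs·F_u·A_nt = 125.9 kips → 94.5 kips.
Bolt shear governs: 50.1 kips.

50.1 kips (bolt shear governs)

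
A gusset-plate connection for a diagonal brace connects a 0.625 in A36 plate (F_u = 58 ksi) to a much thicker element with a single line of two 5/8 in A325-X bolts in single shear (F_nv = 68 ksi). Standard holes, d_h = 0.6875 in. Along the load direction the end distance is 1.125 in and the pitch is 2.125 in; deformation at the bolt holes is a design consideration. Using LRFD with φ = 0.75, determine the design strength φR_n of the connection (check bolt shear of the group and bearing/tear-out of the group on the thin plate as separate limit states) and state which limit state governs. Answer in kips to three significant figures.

Bolt shear: A_b = π·0.625²/4 = 0.3068 in²; R_n = 68 × 0.3068 × 2 × 1 = 41.72 kips → 0.75 × 41.72 = 31.3 kips.
Bearing (1.2 l_c t F_u ≤ 2.4 d t F_u): upper limit = 2.4·0.625·0.625·58 = 54.38 kips.
  Edge l_c = 1.125 − 0.6875/2 = 0.7812 → r_n = 33.98 kips; interior l_c = 2.125 − 0.6875 = 1.438 → r_n = 54.38 kips.
  R_n,bearing = 1·33.98 + 1·54.38 = 88.36 kips → 0.75 × 88.36 = 66.3 kips.
Bolt shear governs: 31.3 kips.

31.3 kips (bolt shear governs)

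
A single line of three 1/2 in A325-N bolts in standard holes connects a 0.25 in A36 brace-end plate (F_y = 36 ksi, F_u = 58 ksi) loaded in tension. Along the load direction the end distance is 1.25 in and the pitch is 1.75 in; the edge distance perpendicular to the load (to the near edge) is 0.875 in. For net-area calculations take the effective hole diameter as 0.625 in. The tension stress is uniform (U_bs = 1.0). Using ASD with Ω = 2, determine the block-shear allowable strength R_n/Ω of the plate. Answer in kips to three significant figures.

Shear plane L_v = 1.25 + 2·1.75 = 4.75 in; A_gv = 4.75 × 0.25 = 1.188 in².
A_nv = (4.75 − 2.5·0.625) × 0.25 = 0.7969 in².
A_nt = (0.875 − 0.5·0.625) × 0.25 = 0.1406 in².
0.6 F_u A_nv = 27.73 kips; 0.6 F_y A_gv = 25.65 kips → shear yielding governs the shear term.
R_n = 25.65 + 1.0 × 58 × 0.1406 = 33.81 kips.
Allowable strength R_n/Ω = 33.81 / 2 = 16.9 kips.

16.9 kips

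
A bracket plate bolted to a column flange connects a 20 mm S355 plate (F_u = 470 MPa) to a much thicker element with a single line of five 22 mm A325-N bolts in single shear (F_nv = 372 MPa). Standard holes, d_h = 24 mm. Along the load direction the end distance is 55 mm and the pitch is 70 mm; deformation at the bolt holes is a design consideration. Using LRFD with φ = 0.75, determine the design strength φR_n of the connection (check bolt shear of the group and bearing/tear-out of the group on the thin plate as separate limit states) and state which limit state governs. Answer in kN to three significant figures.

Bolt shear: A_b = π·22²/4 = 380.1 mm²; R_n = 372 × 380.1 × 5 × 1 / 1000 = 707 kN → 0.75 × 707 = 530 kN.
Bearing (1.2 l_c t F_u ≤ 2.4 d t F_u): upper limit = 2.4·22·20·470 / 1000 = 496.3 kN.
  Edge l_c = 55 − 24/2 = 43 → r_n = 485 kN; interior l_c = 70 − 24 = 46 → r_n = 496.3 kN.
  R_n,bearing = 1·485 + 4·496.3 = 2470 kN → 0.75 × 2470 = 1850 kN.
Bolt shear governs: 530 kN.

530 kN (bolt shear governs)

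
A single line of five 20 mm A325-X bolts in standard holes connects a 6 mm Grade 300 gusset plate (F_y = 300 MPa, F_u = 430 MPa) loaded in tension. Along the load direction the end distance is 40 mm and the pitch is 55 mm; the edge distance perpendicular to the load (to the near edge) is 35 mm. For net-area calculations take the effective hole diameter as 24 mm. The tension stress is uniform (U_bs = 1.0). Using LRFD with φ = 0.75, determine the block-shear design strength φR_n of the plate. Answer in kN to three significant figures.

221 kN

Shear plane L_v = 40 + 4·55 = 260 mm; A_gv = 260 × 6 = 1560 mm².
A_nv = (260 − 4.5·24) × 6 = 912 mm².
A_nt = (35 − 0.5·24) × 6 = 138 mm².
0.6 F_u A_nv = 235.3 kN; 0.6 F_y A_gv = 280.8 kN → shear rupture governs the shear term.
R_n = 235.3 + 1.0 × 430 × 138 / 1000 = 294.6 kN.
Design strength φR_n = 0.75 × 294.6 = 221 kN.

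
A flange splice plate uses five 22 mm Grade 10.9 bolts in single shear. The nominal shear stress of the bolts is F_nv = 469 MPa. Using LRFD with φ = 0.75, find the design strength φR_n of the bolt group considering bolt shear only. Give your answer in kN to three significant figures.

A_b = π × 22² / 4 = 380.1 mm².
R_n = F_nv · A_b · n · n_s = 469 × 380.1 × 5 × 1 / 1000 = 891.4 kN.
Design strength φR_n = 0.75 × 891.4 = 669 kN.

669 kN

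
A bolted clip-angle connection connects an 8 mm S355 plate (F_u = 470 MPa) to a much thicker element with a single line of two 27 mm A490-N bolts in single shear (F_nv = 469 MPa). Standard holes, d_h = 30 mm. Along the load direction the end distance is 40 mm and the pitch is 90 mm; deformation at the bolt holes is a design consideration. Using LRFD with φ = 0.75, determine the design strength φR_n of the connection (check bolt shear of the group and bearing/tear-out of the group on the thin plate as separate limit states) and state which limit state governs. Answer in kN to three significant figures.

Bolt shear: A_b = π·27²/4 = 572.6 mm²; R_n = 469 × 572.6 × 2 × 1 / 1000 = 537.1 kN → 0.75 × 537.1 = 403 kN.
Bearing (1.2 l_c t F_u ≤ 2.4 d t F_u): upper limit = 2.4·27·8·470 / 1000 = 243.6 kN.
  Edge l_c = 40 − 30/2 = 25 → r_n = 112.8 kN; interior l_c = 90 − 30 = 60 → r_n = 243.6 kN.
  R_n,bearing = 1·112.8 + 1·243.6 = 356.4 kN → 0.75 × 356.4 = 267 kN.
Bearing governs: 267 kN.

267 kN (bearing governs)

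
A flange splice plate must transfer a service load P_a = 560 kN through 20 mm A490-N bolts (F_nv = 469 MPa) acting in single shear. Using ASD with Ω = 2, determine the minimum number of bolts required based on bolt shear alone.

A_b = π·20²/4 = 314.2 mm².
Per-bolt allowable strength R_n/Ω = 469 × 314.2 × 1 / 1000 / 2 = 73.67 kN.
n ≥ 560 / 73.67 = 7.601 → use 8 bolts.

8 bolts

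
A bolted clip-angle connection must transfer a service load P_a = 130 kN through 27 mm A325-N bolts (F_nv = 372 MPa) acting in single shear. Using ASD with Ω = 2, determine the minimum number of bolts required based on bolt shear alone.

A_b = π·27²/4 = 572.6 mm².
Per-bolt allowable strength R_n/Ω = 372 × 572.6 × 1 / 1000 / 2 = 106.5 kN.
n ≥ 130 / 106.5 = 1.221 → use 2 bolts.

2 bolts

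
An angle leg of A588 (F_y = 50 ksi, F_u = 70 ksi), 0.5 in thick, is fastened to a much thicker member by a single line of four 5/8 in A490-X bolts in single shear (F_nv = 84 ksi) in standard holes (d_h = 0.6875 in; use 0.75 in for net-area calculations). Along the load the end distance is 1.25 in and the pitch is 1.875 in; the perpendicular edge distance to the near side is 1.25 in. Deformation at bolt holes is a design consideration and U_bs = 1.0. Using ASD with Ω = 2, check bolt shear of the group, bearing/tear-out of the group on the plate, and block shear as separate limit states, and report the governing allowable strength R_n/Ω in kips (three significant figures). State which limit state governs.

51.5 kips (bolt shear governs)

Bolt shear: A_b = π·0.625²/4 = 0.3068 in²; R_n = 84 × 0.3068 × 4 × 1 = 103.1 kips → 103.1 / 2 = 51.5 kips.
Bearing: edge l_c = 0.9062, r_n = 38.06 kips; interior l_c = 1.188, r_n = 49.88 kips; R_n = 38.06 + 3·49.88 = 187.7 kips → 93.8 kips.
Block shear: A_gv = 3.438, A_nv = 2.125, A_nt = 0.4375 in²; R_n = min(0.6F_uA_nv, 0.6F_yA_gv) + U_bs·F_u·A_nt = 119.9 kips → 59.9 kips.
Bolt shear governs: 51.5 kips.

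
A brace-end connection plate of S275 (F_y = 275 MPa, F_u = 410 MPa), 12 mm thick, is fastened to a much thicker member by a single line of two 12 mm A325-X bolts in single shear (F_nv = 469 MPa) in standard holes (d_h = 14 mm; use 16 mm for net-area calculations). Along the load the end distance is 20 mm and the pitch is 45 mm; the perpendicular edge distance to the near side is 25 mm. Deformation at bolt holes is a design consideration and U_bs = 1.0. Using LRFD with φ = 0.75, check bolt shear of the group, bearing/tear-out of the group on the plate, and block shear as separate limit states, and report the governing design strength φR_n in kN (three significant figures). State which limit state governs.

79.6 kN (bolt shear governs)

Bolt shear: A_b = π·12²/4 = 113.1 mm²; R_n = 469 × 113.1 × 2 × 1 / 1000 = 106.1 kN → 0.75 × 106.1 = 79.6 kN.
Bearing: edge l_c = 13, r_n = 76.75 kN; interior l_c = 31, r_n = 141.7 kN; R_n = 76.75 + 1·141.7 = 218.4 kN → 164 kN.
Block shear: A_gv = 780, A_nv = 492, A_nt = 204 mm²; R_n = min(0.6F_uA_nv, 0.6F_yA_gv) + U_bs·F_u·A_nt = 204.7 kN → 154 kN.
Bolt shear governs: 79.6 kN.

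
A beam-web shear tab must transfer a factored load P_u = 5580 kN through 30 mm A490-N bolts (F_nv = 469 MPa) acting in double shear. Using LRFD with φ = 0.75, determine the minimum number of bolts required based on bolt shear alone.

A_b = π·30²/4 = 706.9 mm².
Per-bolt design strength φR_n = 0.75 × 469 × 706.9 × 2 / 1000 = 497.3 kN.
n ≥ 5580 / 497.3 = 11.22 → use 12 bolts.

12 bolts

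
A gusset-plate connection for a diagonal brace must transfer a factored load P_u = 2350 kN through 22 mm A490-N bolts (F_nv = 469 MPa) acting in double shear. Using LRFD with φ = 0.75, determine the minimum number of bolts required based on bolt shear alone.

9 bolts

A_b = π·22²/4 = 380.1 mm².
Per-bolt design strength φR_n = 0.75 × 469 × 380.1 × 2 / 1000 = 267.4 kN.
n ≥ 2350 / 267.4 = 8.788 → use 9 bolts.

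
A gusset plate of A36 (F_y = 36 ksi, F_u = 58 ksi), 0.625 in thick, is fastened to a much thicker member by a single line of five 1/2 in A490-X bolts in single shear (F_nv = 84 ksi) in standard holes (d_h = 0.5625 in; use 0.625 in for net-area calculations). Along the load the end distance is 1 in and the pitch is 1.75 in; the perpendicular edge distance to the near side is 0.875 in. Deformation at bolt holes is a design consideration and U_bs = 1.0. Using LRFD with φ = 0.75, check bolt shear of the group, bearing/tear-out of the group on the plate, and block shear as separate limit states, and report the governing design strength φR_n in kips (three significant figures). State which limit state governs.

Bolt shear: A_b = π·0.5²/4 = 0.1963 in²; R_n = 84 × 0.1963 × 5 × 1 = 82.47 kips → 0.75 × 82.47 = 61.9 kips.
Bearing: edge l_c = 0.7188, r_n = 31.27 kips; interior l_c = 1.188, r_n = 43.5 kips; R_n = 31.27 + 4·43.5 = 205.3 kips → 154 kips.
Block shear: A_gv = 5, A_nv = 3.242, A_nt = 0.3516 in²; R_n = min(0.6F_uA_nv, 0.6F_yA_gv) + U_bs·F_u·A_nt = 128.4 kips → 96.3 kips.
Bolt shear governs: 61.9 kips.

61.9 kips (bolt shear governs)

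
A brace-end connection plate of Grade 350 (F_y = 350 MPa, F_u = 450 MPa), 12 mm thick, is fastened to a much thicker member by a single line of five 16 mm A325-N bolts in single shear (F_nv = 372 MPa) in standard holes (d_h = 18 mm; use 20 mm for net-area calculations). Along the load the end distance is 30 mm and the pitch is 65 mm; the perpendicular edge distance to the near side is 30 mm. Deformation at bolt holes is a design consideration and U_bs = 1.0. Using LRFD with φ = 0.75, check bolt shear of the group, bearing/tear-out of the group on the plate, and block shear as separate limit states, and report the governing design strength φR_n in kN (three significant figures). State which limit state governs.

Bolt shear: A_b = π·16²/4 = 201.1 mm²; R_n = 372 × 201.1 × 5 × 1 / 1000 = 374 kN → 0.75 × 374 = 280 kN.
Bearing: edge l_c = 21, r_n = 136.1 kN; interior l_c = 47, r_n = 207.4 kN; R_n = 136.1 + 4·207.4 = 965.5 kN → 724 kN.
Block shear: A_gv = 3480, A_nv = 2400, A_nt = 240 mm²; R_n = min(0.6F_uA_nv, 0.6F_yA_gv) + U_bs·F_u·A_nt = 756 kN → 567 kN.
Bolt shear governs: 280 kN.

280 kN (bolt shear governs)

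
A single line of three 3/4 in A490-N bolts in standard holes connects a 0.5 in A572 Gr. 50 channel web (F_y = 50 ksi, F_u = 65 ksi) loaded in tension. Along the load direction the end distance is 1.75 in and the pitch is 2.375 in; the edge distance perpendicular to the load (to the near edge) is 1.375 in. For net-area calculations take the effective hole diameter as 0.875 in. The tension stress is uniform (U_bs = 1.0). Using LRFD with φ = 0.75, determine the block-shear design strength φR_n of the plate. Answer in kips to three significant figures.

85.9 kips

Shear plane L_v = 1.75 + 2·2.375 = 6.5 in; A_gv = 6.5 × 0.5 = 3.25 in².
A_nv = (6.5 − 2.5·0.875) × 0.5 = 2.156 in².
A_nt = (1.375 − 0.5·0.875) × 0.5 = 0.4688 in².
0.6 F_u A_nv = 84.09 kips; 0.6 F_y A_gv = 97.5 kips → shear rupture governs the shear term.
R_n = 84.09 + 1.0 × 65 × 0.4688 = 114.6 kips.
Design strength φR_n = 0.75 × 114.6 = 85.9 kips.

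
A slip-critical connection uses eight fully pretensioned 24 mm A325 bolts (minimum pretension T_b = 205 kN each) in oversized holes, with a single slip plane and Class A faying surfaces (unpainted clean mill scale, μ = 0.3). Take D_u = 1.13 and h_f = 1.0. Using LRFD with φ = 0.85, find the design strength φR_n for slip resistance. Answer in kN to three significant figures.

R_n = μ · D_u · h_f · T_b · n_s · n_b = 0.3 × 1.13 × 1.0 × 205 × 1 × 8 = 556 kN.
Design strength φR_n = 0.85 × 556 = 473 kN.

473 kN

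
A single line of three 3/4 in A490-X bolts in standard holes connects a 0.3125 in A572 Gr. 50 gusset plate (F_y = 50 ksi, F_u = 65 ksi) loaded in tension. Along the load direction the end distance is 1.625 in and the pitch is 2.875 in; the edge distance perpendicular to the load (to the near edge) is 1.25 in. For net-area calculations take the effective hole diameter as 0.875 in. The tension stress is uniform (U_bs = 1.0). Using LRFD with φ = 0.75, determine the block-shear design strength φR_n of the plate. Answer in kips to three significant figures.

Shear plane L_v = 1.625 + 2·2.875 = 7.375 in; A_gv = 7.375 × 0.3125 = 2.305 in².
A_nv = (7.375 − 2.5·0.875) × 0.3125 = 1.621 in².
A_nt = (1.25 − 0.5·0.875) × 0.3125 = 0.2539 in².
0.6 F_u A_nv = 63.22 kips; 0.6 F_y A_gv = 69.14 kips → shear rupture governs the shear term.
R_n = 63.22 + 1.0 × 65 × 0.2539 = 79.73 kips.
Design strength φR_n = 0.75 × 79.73 = 59.8 kips.

59.8 kips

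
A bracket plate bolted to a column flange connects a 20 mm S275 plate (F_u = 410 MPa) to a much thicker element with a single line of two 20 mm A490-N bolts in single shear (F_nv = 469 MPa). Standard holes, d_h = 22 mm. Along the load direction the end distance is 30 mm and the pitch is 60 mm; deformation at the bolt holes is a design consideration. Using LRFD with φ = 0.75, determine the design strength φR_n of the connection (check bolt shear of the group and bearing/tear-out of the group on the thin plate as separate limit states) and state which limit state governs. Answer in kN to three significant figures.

Bolt shear: A_b = π·20²/4 = 314.2 mm²; R_n = 469 × 314.2 × 2 × 1 / 1000 = 294.7 kN → 0.75 × 294.7 = 221 kN.
Bearing (1.2 l_c t F_u ≤ 2.4 d t F_u): upper limit = 2.4·20·20·410 / 1000 = 393.6 kN.
  Edge l_c = 30 − 22/2 = 19 → r_n = 187 kN; interior l_c = 60 − 22 = 38 → r_n = 373.9 kN.
  R_n,bearing = 1·187 + 1·373.9 = 560.9 kN → 0.75 × 560.9 = 421 kN.
Bolt shear governs: 221 kN.

221 kN (bolt shear governs)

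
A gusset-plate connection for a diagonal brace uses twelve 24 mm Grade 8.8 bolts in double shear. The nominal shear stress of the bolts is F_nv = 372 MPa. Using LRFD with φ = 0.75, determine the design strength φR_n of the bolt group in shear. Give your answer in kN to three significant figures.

A_b = π × 24² / 4 = 452.4 mm².
R_n = F_nv · A_b · n · n_s = 372 × 452.4 × 12 × 2 / 1000 = 4039 kN.
Design strength φR_n = 0.75 × 4039 = 3030 kN.

3030 kN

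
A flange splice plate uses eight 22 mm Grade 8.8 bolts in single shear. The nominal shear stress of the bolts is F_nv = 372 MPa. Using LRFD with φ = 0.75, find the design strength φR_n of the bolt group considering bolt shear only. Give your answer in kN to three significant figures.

A_b = π × 22² / 4 = 380.1 mm².
R_n = F_nv · A_b · n · n_s = 372 × 380.1 × 8 × 1 / 1000 = 1131 kN.
Design strength φR_n = 0.75 × 1131 = 848 kN.

848 kN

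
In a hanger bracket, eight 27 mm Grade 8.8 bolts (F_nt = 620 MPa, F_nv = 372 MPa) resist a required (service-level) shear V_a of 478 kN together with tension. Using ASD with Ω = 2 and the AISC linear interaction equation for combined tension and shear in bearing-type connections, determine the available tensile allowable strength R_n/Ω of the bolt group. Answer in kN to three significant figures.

A_b = π·27²/4 = 572.6 mm²; f_rv = 478 × 1000 / (8 × 572.6) = 104.4 MPa.
F'_nt = 1.3 F_nt − (Ω F_nt / F_nv) f_rv = 1.3·620 − (2·620/372)·104.4 = 458.1 MPa, capped at F_nt → F'_nt = 458.1 MPa.
R_n = F'_nt · A_b · n = 458.1 × 572.6 × 8 / 1000 = 2099 kN.
Allowable strength R_n/Ω = 2099 / 2 = 1050 kN.

1050 kN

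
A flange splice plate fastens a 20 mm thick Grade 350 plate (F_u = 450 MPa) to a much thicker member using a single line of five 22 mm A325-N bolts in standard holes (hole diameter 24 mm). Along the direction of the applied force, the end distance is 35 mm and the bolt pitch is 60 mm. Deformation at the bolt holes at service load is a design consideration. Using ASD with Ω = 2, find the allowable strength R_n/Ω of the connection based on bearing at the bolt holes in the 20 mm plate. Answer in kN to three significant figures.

Per bolt r_n = 1.2 l_c t F_u ≤ 2.4 d t F_u; upper limit = 2.4 × 22 × 20 × 450 / 1000 = 475.2 kN.
Edge bolt: l_c = 35 − 24/2 = 23 mm → 1.2 × 23 × 20 × 450 / 1000 = 248.4 → r_n = 248.4 kN.
Interior bolts: l_c = 60 − 24 = 36 mm → 1.2 × 36 × 20 × 450 / 1000 = 388.8 → r_n = 388.8 kN.
R_n = 1 × 248.4 + 4 × 388.8 = 1804 kN.
Allowable strength R_n/Ω = 1804 / 2 = 902 kN.

902 kN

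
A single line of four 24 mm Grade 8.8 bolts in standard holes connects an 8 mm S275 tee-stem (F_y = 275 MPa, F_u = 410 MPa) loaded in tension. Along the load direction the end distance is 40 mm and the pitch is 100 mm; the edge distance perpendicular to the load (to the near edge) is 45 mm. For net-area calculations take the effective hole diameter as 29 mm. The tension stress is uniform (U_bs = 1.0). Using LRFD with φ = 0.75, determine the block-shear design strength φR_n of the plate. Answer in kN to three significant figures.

412 kN

Shear plane L_v = 40 + 3·100 = 340 mm; A_gv = 340 × 8 = 2720 mm².
A_nv = (340 − 3.5·29) × 8 = 1908 mm².
A_nt = (45 − 0.5·29) × 8 = 244 mm².
0.6 F_u A_nv = 469.4 kN; 0.6 F_y A_gv = 448.8 kN → shear yielding governs the shear term.
R_n = 448.8 + 1.0 × 410 × 244 / 1000 = 548.8 kN.
Design strength φR_n = 0.75 × 548.8 = 412 kN.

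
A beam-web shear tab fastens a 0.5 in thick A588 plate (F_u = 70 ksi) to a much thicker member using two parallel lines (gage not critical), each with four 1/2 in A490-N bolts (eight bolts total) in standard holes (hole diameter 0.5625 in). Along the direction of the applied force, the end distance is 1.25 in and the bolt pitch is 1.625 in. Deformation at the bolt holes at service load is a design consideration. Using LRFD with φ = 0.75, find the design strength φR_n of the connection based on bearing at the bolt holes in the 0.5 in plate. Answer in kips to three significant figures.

Per bolt r_n = 1.2 l_c t F_u ≤ 2.4 d t F_u; upper limit = 2.4 × 0.5 × 0.5 × 70 = 42 kips.
Edge bolt: l_c = 1.25 − 0.5625/2 = 0.9688 in → 1.2 × 0.9688 × 0.5 × 70 = 40.69 → r_n = 40.69 kips.
Interior bolts: l_c = 1.625 − 0.5625 = 1.062 in → 1.2 × 1.062 × 0.5 × 70 = 44.62 → r_n = 42 kips.
R_n = 2 × 40.69 + 6 × 42 = 333.4 kips.
Design strength φR_n = 0.75 × 333.4 = 250 kips.

250 kips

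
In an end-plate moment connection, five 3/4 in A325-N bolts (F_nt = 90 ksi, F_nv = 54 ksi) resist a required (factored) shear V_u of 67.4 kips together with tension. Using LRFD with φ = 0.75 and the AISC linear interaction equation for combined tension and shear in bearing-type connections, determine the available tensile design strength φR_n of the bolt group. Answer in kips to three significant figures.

A_b = π·0.75²/4 = 0.4418 in²; f_rv = 67.4 / (5 × 0.4418) = 30.51 ksi.
F'_nt = 1.3 F_nt − (F_nt / φF_nv) f_rv = 1.3·90 − (90/(0.75·54))·30.51 = 49.19 ksi, capped at F_nt → F'_nt = 49.19 ksi.
R_n = F'_nt · A_b · n = 49.19 × 0.4418 × 5 = 108.7 kips.
Design strength φR_n = 0.75 × 108.7 = 81.5 kips.

81.5 kips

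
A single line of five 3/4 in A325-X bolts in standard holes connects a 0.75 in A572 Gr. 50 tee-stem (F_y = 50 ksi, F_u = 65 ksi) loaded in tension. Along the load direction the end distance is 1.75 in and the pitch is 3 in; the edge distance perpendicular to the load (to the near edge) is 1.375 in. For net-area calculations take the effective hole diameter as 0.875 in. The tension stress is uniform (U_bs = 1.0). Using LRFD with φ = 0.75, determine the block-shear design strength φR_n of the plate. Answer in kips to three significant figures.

250 kips

Shear plane L_v = 1.75 + 4·3 = 13.75 in; A_gv = 13.75 × 0.75 = 10.31 in².
A_nv = (13.75 − 4.5·0.875) × 0.75 = 7.359 in².
A_nt = (1.375 − 0.5·0.875) × 0.75 = 0.7031 in².
0.6 F_u A_nv = 287 kips; 0.6 F_y A_gv = 309.4 kips → shear rupture governs the shear term.
R_n = 287 + 1.0 × 65 × 0.7031 = 332.7 kips.
Design strength φR_n = 0.75 × 332.7 = 250 kips.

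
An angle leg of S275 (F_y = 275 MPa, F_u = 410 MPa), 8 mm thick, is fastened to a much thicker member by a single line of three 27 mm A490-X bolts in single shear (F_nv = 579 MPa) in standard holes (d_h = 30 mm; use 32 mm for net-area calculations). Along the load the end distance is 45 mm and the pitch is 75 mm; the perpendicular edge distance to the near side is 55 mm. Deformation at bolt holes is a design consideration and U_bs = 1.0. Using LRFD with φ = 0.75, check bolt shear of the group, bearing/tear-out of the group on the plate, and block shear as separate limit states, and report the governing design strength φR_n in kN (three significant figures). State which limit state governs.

Bolt shear: A_b = π·27²/4 = 572.6 mm²; R_n = 579 × 572.6 × 3 × 1 / 1000 = 994.5 kN → 0.75 × 994.5 = 746 kN.
Bearing: edge l_c = 30, r_n = 118.1 kN; interior l_c = 45, r_n = 177.1 kN; R_n = 118.1 + 2·177.1 = 472.3 kN → 354 kN.
Block shear: A_gv = 1560, A_nv = 920, A_nt = 312 mm²; R_n = min(0.6F_uA_nv, 0.6F_yA_gv) + U_bs·F_u·A_nt = 354.2 kN → 266 kN.
Block shear governs: 266 kN.

266 kN (block shear governs)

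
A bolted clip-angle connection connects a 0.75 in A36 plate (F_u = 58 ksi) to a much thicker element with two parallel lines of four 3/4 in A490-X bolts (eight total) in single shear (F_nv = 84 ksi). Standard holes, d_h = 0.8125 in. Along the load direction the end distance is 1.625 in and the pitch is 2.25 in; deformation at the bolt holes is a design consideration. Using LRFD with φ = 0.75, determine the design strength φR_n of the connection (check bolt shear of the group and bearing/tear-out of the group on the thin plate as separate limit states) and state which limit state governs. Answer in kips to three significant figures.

Bolt shear: A_b = π·0.75²/4 = 0.4418 in²; R_n = 84 × 0.4418 × 8 × 1 = 296.9 kips → 0.75 × 296.9 = 223 kips.
Bearing (1.2 l_c t F_u ≤ 2.4 d t F_u): upper limit = 2.4·0.75·0.75·58 = 78.3 kips.
  Edge l_c = 1.625 − 0.8125/2 = 1.219 → r_n = 63.62 kips; interior l_c = 2.25 − 0.8125 = 1.438 → r_n = 75.04 kips.
  R_n,bearing = 2·63.62 + 6·75.04 = 577.5 kips → 0.75 × 577.5 = 433 kips.
Bolt shear governs: 223 kips.

223 kips (bolt shear governs)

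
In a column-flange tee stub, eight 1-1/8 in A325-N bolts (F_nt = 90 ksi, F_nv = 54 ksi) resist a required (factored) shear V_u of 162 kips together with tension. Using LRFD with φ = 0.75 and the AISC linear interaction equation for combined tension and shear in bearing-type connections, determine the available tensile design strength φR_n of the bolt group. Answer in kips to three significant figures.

428 kips

A_b = π·1.125²/4 = 0.994 in²; f_rv = 162 / (8 × 0.994) = 20.37 ksi.
F'_nt = 1.3 F_nt − (F_nt / φF_nv) f_rv = 1.3·90 − (90/(0.75·54))·20.37 = 71.73 ksi, capped at F_nt → F'_nt = 71.73 ksi.
R_n = F'_nt · A_b · n = 71.73 × 0.994 × 8 = 570.4 kips.
Design strength φR_n = 0.75 × 570.4 = 428 kips.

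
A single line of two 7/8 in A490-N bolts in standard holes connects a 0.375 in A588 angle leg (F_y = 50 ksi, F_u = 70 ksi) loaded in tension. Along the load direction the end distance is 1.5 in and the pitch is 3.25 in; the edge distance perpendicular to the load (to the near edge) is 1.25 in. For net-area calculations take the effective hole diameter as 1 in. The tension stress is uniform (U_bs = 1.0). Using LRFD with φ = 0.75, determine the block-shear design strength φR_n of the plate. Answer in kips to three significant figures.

53.2 kips

Shear plane L_v = 1.5 + 1·3.25 = 4.75 in; A_gv = 4.75 × 0.375 = 1.781 in².
A_nv = (4.75 − 1.5·1) × 0.375 = 1.219 in².
A_nt = (1.25 − 0.5·1) × 0.375 = 0.2812 in².
0.6 F_u A_nv = 51.19 kips; 0.6 F_y A_gv = 53.44 kips → shear rupture governs the shear term.
R_n = 51.19 + 1.0 × 70 × 0.2812 = 70.88 kips.
Design strength φR_n = 0.75 × 70.88 = 53.2 kips.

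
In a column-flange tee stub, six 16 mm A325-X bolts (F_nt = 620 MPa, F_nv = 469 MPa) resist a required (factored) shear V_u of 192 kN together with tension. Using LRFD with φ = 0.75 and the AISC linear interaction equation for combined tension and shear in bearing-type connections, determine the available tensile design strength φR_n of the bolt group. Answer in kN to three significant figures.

475 kN

A_b = π·16²/4 = 201.1 mm²; f_rv = 192 × 1000 / (6 × 201.1) = 159.2 MPa.
F'_nt = 1.3 F_nt − (F_nt / φF_nv) f_rv = 1.3·620 − (620/(0.75·469))·159.2 = 525.5 MPa, capped at F_nt → F'_nt = 525.5 MPa.
R_n = F'_nt · A_b · n = 525.5 × 201.1 × 6 / 1000 = 633.9 kN.
Design strength φR_n = 0.75 × 633.9 = 475 kN.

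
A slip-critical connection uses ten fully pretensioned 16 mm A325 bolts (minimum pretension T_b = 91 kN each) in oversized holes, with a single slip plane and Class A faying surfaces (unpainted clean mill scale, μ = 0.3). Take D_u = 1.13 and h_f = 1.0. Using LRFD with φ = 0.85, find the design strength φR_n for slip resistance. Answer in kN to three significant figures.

R_n = μ · D_u · h_f · T_b · n_s · n_b = 0.3 × 1.13 × 1.0 × 91 × 1 × 10 = 308.5 kN.
Design strength φR_n = 0.85 × 308.5 = 262 kN.

262 kN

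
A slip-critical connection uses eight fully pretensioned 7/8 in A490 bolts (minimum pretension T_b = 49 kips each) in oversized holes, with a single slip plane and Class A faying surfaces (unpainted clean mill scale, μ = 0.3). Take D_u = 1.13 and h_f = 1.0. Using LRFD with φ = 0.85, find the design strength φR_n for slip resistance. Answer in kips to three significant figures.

113 kips

R_n = μ · D_u · h_f · T_b · n_s · n_b = 0.3 × 1.13 × 1.0 × 49 × 1 × 8 = 132.9 kips.
Design strength φR_n = 0.85 × 132.9 = 113 kips.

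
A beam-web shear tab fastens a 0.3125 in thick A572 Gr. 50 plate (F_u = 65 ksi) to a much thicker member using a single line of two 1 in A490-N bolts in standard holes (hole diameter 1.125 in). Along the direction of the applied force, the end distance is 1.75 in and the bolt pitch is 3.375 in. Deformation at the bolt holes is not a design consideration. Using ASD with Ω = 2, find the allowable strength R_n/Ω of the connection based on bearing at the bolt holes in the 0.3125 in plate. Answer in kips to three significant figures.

48.6 kips

Per bolt r_n = 1.5 l_c t F_u ≤ 3.0 d t F_u; upper limit = 3.0 × 1 × 0.3125 × 65 = 60.94 kips.
Edge bolt: l_c = 1.75 − 1.125/2 = 1.188 in → 1.5 × 1.188 × 0.3125 × 65 = 36.18 → r_n = 36.18 kips.
Interior bolts: l_c = 3.375 − 1.125 = 2.25 in → 1.5 × 2.25 × 0.3125 × 65 = 68.55 → r_n = 60.94 kips.
R_n = 1 × 36.18 + 1 × 60.94 = 97.12 kips.
Allowable strength R_n/Ω = 97.12 / 2 = 48.6 kips.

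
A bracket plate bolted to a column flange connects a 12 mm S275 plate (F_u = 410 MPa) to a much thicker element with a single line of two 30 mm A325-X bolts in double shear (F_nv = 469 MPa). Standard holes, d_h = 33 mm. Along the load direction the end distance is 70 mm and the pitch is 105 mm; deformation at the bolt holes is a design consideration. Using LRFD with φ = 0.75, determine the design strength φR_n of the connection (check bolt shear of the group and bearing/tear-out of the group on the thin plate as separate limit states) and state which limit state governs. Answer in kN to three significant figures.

503 kN (bearing governs)

Bolt shear: A_b = π·30²/4 = 706.9 mm²; R_n = 469 × 706.9 × 2 × 2 / 1000 = 1326 kN → 0.75 × 1326 = 995 kN.
Bearing (1.2 l_c t F_u ≤ 2.4 d t F_u): upper limit = 2.4·30·12·410 / 1000 = 354.2 kN.
  Edge l_c = 70 − 33/2 = 53.5 → r_n = 315.9 kN; interior l_c = 105 − 33 = 72 → r_n = 354.2 kN.
  R_n,bearing = 1·315.9 + 1·354.2 = 670.1 kN → 0.75 × 670.1 = 503 kN.
Bearing governs: 503 kN.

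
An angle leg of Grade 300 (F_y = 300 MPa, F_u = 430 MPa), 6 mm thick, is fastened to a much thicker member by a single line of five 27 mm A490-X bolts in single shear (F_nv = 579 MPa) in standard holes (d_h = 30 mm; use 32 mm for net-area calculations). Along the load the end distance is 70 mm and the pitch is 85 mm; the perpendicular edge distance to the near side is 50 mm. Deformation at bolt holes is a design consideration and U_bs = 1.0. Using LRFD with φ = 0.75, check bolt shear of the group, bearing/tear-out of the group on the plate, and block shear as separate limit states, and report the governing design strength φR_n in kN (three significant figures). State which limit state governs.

Bolt shear: A_b = π·27²/4 = 572.6 mm²; R_n = 579 × 572.6 × 5 × 1 / 1000 = 1658 kN → 0.75 × 1658 = 1240 kN.
Bearing: edge l_c = 55, r_n = 167.2 kN; interior l_c = 55, r_n = 167.2 kN; R_n = 167.2 + 4·167.2 = 835.9 kN → 627 kN.
Block shear: A_gv = 2460, A_nv = 1596, A_nt = 204 mm²; R_n = min(0.6F_uA_nv, 0.6F_yA_gv) + U_bs·F_u·A_nt = 499.5 kN → 375 kN.
Block shear governs: 375 kN.

375 kN (block shear governs)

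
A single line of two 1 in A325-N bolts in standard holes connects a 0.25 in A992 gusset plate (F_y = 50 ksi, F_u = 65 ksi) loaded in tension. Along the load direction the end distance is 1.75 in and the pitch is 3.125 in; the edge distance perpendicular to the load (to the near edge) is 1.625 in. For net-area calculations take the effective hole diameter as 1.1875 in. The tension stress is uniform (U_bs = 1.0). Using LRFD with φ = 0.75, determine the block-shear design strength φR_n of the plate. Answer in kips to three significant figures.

Shear plane L_v = 1.75 + 1·3.125 = 4.875 in; A_gv = 4.875 × 0.25 = 1.219 in².
A_nv = (4.875 − 1.5·1.1875) × 0.25 = 0.7734 in².
A_nt = (1.625 − 0.5·1.1875) × 0.25 = 0.2578 in².
0.6 F_u A_nv = 30.16 kips; 0.6 F_y A_gv = 36.56 kips → shear rupture governs the shear term.
R_n = 30.16 + 1.0 × 65 × 0.2578 = 46.92 kips.
Design strength φR_n = 0.75 × 46.92 = 35.2 kips.

35.2 kips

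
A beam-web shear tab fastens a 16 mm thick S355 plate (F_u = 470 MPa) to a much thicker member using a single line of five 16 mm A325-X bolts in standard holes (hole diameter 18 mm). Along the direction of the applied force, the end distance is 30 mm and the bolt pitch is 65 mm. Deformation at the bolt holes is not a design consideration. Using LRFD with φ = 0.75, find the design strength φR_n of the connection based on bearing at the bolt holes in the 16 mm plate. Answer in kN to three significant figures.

1260 kN

Per bolt r_n = 1.5 l_c t F_u ≤ 3.0 d t F_u; upper limit = 3.0 × 16 × 16 × 470 / 1000 = 361 kN.
Edge bolt: l_c = 30 − 18/2 = 21 mm → 1.5 × 21 × 16 × 470 / 1000 = 236.9 → r_n = 236.9 kN.
Interior bolts: l_c = 65 − 18 = 47 mm → 1.5 × 47 × 16 × 470 / 1000 = 530.2 → r_n = 361 kN.
R_n = 1 × 236.9 + 4 × 361 = 1681 kN.
Design strength φR_n = 0.75 × 1681 = 1260 kN.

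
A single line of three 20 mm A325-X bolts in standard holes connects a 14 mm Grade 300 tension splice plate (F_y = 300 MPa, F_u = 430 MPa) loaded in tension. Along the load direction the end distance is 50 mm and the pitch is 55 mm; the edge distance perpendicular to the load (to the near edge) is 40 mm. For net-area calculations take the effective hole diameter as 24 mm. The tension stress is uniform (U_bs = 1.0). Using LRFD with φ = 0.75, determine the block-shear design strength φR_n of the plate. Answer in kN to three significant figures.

397 kN

Shear plane L_v = 50 + 2·55 = 160 mm; A_gv = 160 × 14 = 2240 mm².
A_nv = (160 − 2.5·24) × 14 = 1400 mm².
A_nt = (40 − 0.5·24) × 14 = 392 mm².
0.6 F_u A_nv = 361.2 kN; 0.6 F_y A_gv = 403.2 kN → shear rupture governs the shear term.
R_n = 361.2 + 1.0 × 430 × 392 / 1000 = 529.8 kN.
Design strength φR_n = 0.75 × 529.8 = 397 kN.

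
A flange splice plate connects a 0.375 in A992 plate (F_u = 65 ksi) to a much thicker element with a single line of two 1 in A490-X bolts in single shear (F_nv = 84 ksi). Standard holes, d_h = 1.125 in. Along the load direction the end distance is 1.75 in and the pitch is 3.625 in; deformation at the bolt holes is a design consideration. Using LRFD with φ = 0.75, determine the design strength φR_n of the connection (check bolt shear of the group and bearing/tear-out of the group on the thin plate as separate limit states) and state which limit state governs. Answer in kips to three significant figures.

Bolt shear: A_b = π·1²/4 = 0.7854 in²; R_n = 84 × 0.7854 × 2 × 1 = 131.9 kips → 0.75 × 131.9 = 99 kips.
Bearing (1.2 l_c t F_u ≤ 2.4 d t F_u): upper limit = 2.4·1·0.375·65 = 58.5 kips.
  Edge l_c = 1.75 − 1.125/2 = 1.188 → r_n = 34.73 kips; interior l_c = 3.625 − 1.125 = 2.5 → r_n = 58.5 kips.
  R_n,bearing = 1·34.73 + 1·58.5 = 93.23 kips → 0.75 × 93.23 = 69.9 kips.
Bearing governs: 69.9 kips.

69.9 kips (bearing governs)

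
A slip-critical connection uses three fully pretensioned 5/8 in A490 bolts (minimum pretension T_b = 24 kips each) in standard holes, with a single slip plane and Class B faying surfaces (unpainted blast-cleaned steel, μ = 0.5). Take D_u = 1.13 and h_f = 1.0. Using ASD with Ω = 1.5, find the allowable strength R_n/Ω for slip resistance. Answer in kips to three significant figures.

27.1 kips

R_n = μ · D_u · h_f · T_b · n_s · n_b = 0.5 × 1.13 × 1.0 × 24 × 1 × 3 = 40.68 kips.
Allowable strength R_n/Ω = 40.68 / 1.5 = 27.1 kips.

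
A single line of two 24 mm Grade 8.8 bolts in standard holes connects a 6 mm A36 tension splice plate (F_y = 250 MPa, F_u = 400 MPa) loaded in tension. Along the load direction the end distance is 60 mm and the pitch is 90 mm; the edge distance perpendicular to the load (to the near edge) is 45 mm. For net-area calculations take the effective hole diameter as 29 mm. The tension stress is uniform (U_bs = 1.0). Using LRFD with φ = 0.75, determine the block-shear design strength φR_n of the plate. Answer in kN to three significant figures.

Shear plane L_v = 60 + 1·90 = 150 mm; A_gv = 150 × 6 = 900 mm².
A_nv = (150 − 1.5·29) × 6 = 639 mm².
A_nt = (45 − 0.5·29) × 6 = 183 mm².
0.6 F_u A_nv = 153.4 kN; 0.6 F_y A_gv = 135 kN → shear yielding governs the shear term.
R_n = 135 + 1.0 × 400 × 183 / 1000 = 208.2 kN.
Design strength φR_n = 0.75 × 208.2 = 156 kN.

156 kN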